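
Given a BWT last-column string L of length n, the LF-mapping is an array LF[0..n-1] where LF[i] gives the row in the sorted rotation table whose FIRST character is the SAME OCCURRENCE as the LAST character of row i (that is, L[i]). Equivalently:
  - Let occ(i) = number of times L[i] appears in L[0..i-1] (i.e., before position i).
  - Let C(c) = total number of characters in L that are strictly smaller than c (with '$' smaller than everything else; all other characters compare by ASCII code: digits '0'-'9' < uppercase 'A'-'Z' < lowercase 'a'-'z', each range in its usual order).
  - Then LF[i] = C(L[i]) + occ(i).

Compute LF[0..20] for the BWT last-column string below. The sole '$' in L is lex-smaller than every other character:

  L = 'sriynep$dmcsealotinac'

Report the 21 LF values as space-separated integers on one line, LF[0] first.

Answer: 17 16 8 20 12 6 15 0 5 11 3 18 7 1 10 14 19 9 13 2 4

Derivation:
Char counts: '$':1, 'a':2, 'c':2, 'd':1, 'e':2, 'i':2, 'l':1, 'm':1, 'n':2, 'o':1, 'p':1, 'r':1, 's':2, 't':1, 'y':1
C (first-col start): C('$')=0, C('a')=1, C('c')=3, C('d')=5, C('e')=6, C('i')=8, C('l')=10, C('m')=11, C('n')=12, C('o')=14, C('p')=15, C('r')=16, C('s')=17, C('t')=19, C('y')=20
L[0]='s': occ=0, LF[0]=C('s')+0=17+0=17
L[1]='r': occ=0, LF[1]=C('r')+0=16+0=16
L[2]='i': occ=0, LF[2]=C('i')+0=8+0=8
L[3]='y': occ=0, LF[3]=C('y')+0=20+0=20
L[4]='n': occ=0, LF[4]=C('n')+0=12+0=12
L[5]='e': occ=0, LF[5]=C('e')+0=6+0=6
L[6]='p': occ=0, LF[6]=C('p')+0=15+0=15
L[7]='$': occ=0, LF[7]=C('$')+0=0+0=0
L[8]='d': occ=0, LF[8]=C('d')+0=5+0=5
L[9]='m': occ=0, LF[9]=C('m')+0=11+0=11
L[10]='c': occ=0, LF[10]=C('c')+0=3+0=3
L[11]='s': occ=1, LF[11]=C('s')+1=17+1=18
L[12]='e': occ=1, LF[12]=C('e')+1=6+1=7
L[13]='a': occ=0, LF[13]=C('a')+0=1+0=1
L[14]='l': occ=0, LF[14]=C('l')+0=10+0=10
L[15]='o': occ=0, LF[15]=C('o')+0=14+0=14
L[16]='t': occ=0, LF[16]=C('t')+0=19+0=19
L[17]='i': occ=1, LF[17]=C('i')+1=8+1=9
L[18]='n': occ=1, LF[18]=C('n')+1=12+1=13
L[19]='a': occ=1, LF[19]=C('a')+1=1+1=2
L[20]='c': occ=1, LF[20]=C('c')+1=3+1=4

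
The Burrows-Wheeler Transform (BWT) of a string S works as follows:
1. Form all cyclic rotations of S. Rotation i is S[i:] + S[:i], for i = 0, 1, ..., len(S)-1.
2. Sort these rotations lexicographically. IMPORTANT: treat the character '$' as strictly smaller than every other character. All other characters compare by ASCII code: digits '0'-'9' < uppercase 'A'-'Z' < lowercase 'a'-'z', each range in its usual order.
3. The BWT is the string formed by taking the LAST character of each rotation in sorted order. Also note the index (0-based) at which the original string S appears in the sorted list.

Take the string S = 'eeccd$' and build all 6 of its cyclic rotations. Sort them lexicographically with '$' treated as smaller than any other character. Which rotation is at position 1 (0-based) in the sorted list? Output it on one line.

Answer: ccd$ee

Derivation:
All 6 rotations (rotation i = S[i:]+S[:i]):
  rot[0] = eeccd$
  rot[1] = eccd$e
  rot[2] = ccd$ee
  rot[3] = cd$eec
  rot[4] = d$eecc
  rot[5] = $eeccd
Sorted (with $ < everything):
  sorted[0] = $eeccd
  sorted[1] = ccd$ee
  sorted[2] = cd$eec
  sorted[3] = d$eecc
  sorted[4] = eccd$e
  sorted[5] = eeccd$
sorted[1] = ccd$ee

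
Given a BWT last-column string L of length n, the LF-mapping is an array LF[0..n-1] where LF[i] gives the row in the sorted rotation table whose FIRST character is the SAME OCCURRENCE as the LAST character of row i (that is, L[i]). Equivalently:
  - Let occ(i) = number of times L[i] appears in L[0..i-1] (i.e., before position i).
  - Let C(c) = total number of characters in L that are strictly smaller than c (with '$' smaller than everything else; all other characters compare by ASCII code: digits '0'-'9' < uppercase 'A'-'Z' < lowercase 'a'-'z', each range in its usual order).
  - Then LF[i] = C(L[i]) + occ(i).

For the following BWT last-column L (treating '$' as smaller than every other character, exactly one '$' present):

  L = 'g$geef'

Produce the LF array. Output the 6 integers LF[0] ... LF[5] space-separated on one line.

Char counts: '$':1, 'e':2, 'f':1, 'g':2
C (first-col start): C('$')=0, C('e')=1, C('f')=3, C('g')=4
L[0]='g': occ=0, LF[0]=C('g')+0=4+0=4
L[1]='$': occ=0, LF[1]=C('$')+0=0+0=0
L[2]='g': occ=1, LF[2]=C('g')+1=4+1=5
L[3]='e': occ=0, LF[3]=C('e')+0=1+0=1
L[4]='e': occ=1, LF[4]=C('e')+1=1+1=2
L[5]='f': occ=0, LF[5]=C('f')+0=3+0=3

Answer: 4 0 5 1 2 3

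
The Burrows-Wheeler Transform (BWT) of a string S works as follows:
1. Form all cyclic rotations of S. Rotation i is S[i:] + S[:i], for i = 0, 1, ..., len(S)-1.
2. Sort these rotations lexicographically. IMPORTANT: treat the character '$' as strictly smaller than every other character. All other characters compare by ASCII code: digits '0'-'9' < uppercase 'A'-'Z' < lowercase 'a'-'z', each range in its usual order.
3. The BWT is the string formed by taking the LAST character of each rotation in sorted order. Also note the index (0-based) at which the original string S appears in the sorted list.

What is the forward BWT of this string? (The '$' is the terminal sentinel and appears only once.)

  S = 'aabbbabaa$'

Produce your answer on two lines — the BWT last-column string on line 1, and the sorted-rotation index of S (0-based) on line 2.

All 10 rotations (rotation i = S[i:]+S[:i]):
  rot[0] = aabbbabaa$
  rot[1] = abbbabaa$a
  rot[2] = bbbabaa$aa
  rot[3] = bbabaa$aab
  rot[4] = babaa$aabb
  rot[5] = abaa$aabbb
  rot[6] = baa$aabbba
  rot[7] = aa$aabbbab
  rot[8] = a$aabbbaba
  rot[9] = $aabbbabaa
Sorted (with $ < everything):
  sorted[0] = $aabbbabaa  (last char: 'a')
  sorted[1] = a$aabbbaba  (last char: 'a')
  sorted[2] = aa$aabbbab  (last char: 'b')
  sorted[3] = aabbbabaa$  (last char: '$')
  sorted[4] = abaa$aabbb  (last char: 'b')
  sorted[5] = abbbabaa$a  (last char: 'a')
  sorted[6] = baa$aabbba  (last char: 'a')
  sorted[7] = babaa$aabb  (last char: 'b')
  sorted[8] = bbabaa$aab  (last char: 'b')
  sorted[9] = bbbabaa$aa  (last char: 'a')
Last column: aab$baabba
Original string S is at sorted index 3

Answer: aab$baabba
3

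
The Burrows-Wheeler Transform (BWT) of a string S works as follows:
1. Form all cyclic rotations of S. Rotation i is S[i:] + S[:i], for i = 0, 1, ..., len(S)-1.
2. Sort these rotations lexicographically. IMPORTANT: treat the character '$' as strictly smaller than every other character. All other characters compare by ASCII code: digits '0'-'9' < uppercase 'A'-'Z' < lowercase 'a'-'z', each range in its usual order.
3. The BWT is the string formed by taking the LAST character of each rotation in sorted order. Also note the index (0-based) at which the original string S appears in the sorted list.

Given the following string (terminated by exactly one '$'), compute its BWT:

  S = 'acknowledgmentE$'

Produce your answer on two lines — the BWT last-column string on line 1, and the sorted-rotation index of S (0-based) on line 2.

All 16 rotations (rotation i = S[i:]+S[:i]):
  rot[0] = acknowledgmentE$
  rot[1] = cknowledgmentE$a
  rot[2] = knowledgmentE$ac
  rot[3] = nowledgmentE$ack
  rot[4] = owledgmentE$ackn
  rot[5] = wledgmentE$ackno
  rot[6] = ledgmentE$acknow
  rot[7] = edgmentE$acknowl
  rot[8] = dgmentE$acknowle
  rot[9] = gmentE$acknowled
  rot[10] = mentE$acknowledg
  rot[11] = entE$acknowledgm
  rot[12] = ntE$acknowledgme
  rot[13] = tE$acknowledgmen
  rot[14] = E$acknowledgment
  rot[15] = $acknowledgmentE
Sorted (with $ < everything):
  sorted[0] = $acknowledgmentE  (last char: 'E')
  sorted[1] = E$acknowledgment  (last char: 't')
  sorted[2] = acknowledgmentE$  (last char: '$')
  sorted[3] = cknowledgmentE$a  (last char: 'a')
  sorted[4] = dgmentE$acknowle  (last char: 'e')
  sorted[5] = edgmentE$acknowl  (last char: 'l')
  sorted[6] = entE$acknowledgm  (last char: 'm')
  sorted[7] = gmentE$acknowled  (last char: 'd')
  sorted[8] = knowledgmentE$ac  (last char: 'c')
  sorted[9] = ledgmentE$acknow  (last char: 'w')
  sorted[10] = mentE$acknowledg  (last char: 'g')
  sorted[11] = nowledgmentE$ack  (last char: 'k')
  sorted[12] = ntE$acknowledgme  (last char: 'e')
  sorted[13] = owledgmentE$ackn  (last char: 'n')
  sorted[14] = tE$acknowledgmen  (last char: 'n')
  sorted[15] = wledgmentE$ackno  (last char: 'o')
Last column: Et$aelmdcwgkenno
Original string S is at sorted index 2

Answer: Et$aelmdcwgkenno
2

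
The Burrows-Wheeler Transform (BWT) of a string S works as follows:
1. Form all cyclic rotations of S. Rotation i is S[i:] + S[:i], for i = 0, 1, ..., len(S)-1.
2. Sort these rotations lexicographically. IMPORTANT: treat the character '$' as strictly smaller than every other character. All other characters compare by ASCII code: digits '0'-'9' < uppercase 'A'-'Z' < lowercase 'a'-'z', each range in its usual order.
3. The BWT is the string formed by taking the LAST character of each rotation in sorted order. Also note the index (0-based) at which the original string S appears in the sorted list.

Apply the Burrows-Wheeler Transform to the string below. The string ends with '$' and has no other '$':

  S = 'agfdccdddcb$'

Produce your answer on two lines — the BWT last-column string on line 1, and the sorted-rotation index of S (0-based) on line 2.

All 12 rotations (rotation i = S[i:]+S[:i]):
  rot[0] = agfdccdddcb$
  rot[1] = gfdccdddcb$a
  rot[2] = fdccdddcb$ag
  rot[3] = dccdddcb$agf
  rot[4] = ccdddcb$agfd
  rot[5] = cdddcb$agfdc
  rot[6] = dddcb$agfdcc
  rot[7] = ddcb$agfdccd
  rot[8] = dcb$agfdccdd
  rot[9] = cb$agfdccddd
  rot[10] = b$agfdccdddc
  rot[11] = $agfdccdddcb
Sorted (with $ < everything):
  sorted[0] = $agfdccdddcb  (last char: 'b')
  sorted[1] = agfdccdddcb$  (last char: '$')
  sorted[2] = b$agfdccdddc  (last char: 'c')
  sorted[3] = cb$agfdccddd  (last char: 'd')
  sorted[4] = ccdddcb$agfd  (last char: 'd')
  sorted[5] = cdddcb$agfdc  (last char: 'c')
  sorted[6] = dcb$agfdccdd  (last char: 'd')
  sorted[7] = dccdddcb$agf  (last char: 'f')
  sorted[8] = ddcb$agfdccd  (last char: 'd')
  sorted[9] = dddcb$agfdcc  (last char: 'c')
  sorted[10] = fdccdddcb$ag  (last char: 'g')
  sorted[11] = gfdccdddcb$a  (last char: 'a')
Last column: b$cddcdfdcga
Original string S is at sorted index 1

Answer: b$cddcdfdcga
1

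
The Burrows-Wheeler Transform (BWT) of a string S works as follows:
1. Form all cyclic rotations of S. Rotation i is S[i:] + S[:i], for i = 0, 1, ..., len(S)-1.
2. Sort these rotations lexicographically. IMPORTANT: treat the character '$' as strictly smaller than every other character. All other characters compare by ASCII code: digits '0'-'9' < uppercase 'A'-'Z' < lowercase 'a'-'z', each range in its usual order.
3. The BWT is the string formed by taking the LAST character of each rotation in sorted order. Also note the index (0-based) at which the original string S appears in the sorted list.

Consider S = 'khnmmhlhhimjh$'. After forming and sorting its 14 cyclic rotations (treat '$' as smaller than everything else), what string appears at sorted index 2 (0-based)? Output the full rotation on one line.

Answer: hhimjh$khnmmhl

Derivation:
All 14 rotations (rotation i = S[i:]+S[:i]):
  rot[0] = khnmmhlhhimjh$
  rot[1] = hnmmhlhhimjh$k
  rot[2] = nmmhlhhimjh$kh
  rot[3] = mmhlhhimjh$khn
  rot[4] = mhlhhimjh$khnm
  rot[5] = hlhhimjh$khnmm
  rot[6] = lhhimjh$khnmmh
  rot[7] = hhimjh$khnmmhl
  rot[8] = himjh$khnmmhlh
  rot[9] = imjh$khnmmhlhh
  rot[10] = mjh$khnmmhlhhi
  rot[11] = jh$khnmmhlhhim
  rot[12] = h$khnmmhlhhimj
  rot[13] = $khnmmhlhhimjh
Sorted (with $ < everything):
  sorted[0] = $khnmmhlhhimjh
  sorted[1] = h$khnmmhlhhimj
  sorted[2] = hhimjh$khnmmhl
  sorted[3] = himjh$khnmmhlh
  sorted[4] = hlhhimjh$khnmm
  sorted[5] = hnmmhlhhimjh$k
  sorted[6] = imjh$khnmmhlhh
  sorted[7] = jh$khnmmhlhhim
  sorted[8] = khnmmhlhhimjh$
  sorted[9] = lhhimjh$khnmmh
  sorted[10] = mhlhhimjh$khnm
  sorted[11] = mjh$khnmmhlhhi
  sorted[12] = mmhlhhimjh$khn
  sorted[13] = nmmhlhhimjh$kh
sorted[2] = hhimjh$khnmmhl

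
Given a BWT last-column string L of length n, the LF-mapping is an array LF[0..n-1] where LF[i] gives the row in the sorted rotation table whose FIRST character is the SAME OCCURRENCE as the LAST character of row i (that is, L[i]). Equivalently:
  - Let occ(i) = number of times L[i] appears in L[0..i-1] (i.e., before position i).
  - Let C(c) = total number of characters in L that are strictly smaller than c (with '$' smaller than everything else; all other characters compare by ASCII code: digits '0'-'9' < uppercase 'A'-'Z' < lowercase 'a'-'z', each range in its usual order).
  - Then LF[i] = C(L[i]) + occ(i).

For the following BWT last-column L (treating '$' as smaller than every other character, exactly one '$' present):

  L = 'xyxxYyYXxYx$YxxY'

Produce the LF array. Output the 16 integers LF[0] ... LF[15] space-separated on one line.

Char counts: '$':1, 'X':1, 'Y':5, 'x':7, 'y':2
C (first-col start): C('$')=0, C('X')=1, C('Y')=2, C('x')=7, C('y')=14
L[0]='x': occ=0, LF[0]=C('x')+0=7+0=7
L[1]='y': occ=0, LF[1]=C('y')+0=14+0=14
L[2]='x': occ=1, LF[2]=C('x')+1=7+1=8
L[3]='x': occ=2, LF[3]=C('x')+2=7+2=9
L[4]='Y': occ=0, LF[4]=C('Y')+0=2+0=2
L[5]='y': occ=1, LF[5]=C('y')+1=14+1=15
L[6]='Y': occ=1, LF[6]=C('Y')+1=2+1=3
L[7]='X': occ=0, LF[7]=C('X')+0=1+0=1
L[8]='x': occ=3, LF[8]=C('x')+3=7+3=10
L[9]='Y': occ=2, LF[9]=C('Y')+2=2+2=4
L[10]='x': occ=4, LF[10]=C('x')+4=7+4=11
L[11]='$': occ=0, LF[11]=C('$')+0=0+0=0
L[12]='Y': occ=3, LF[12]=C('Y')+3=2+3=5
L[13]='x': occ=5, LF[13]=C('x')+5=7+5=12
L[14]='x': occ=6, LF[14]=C('x')+6=7+6=13
L[15]='Y': occ=4, LF[15]=C('Y')+4=2+4=6

Answer: 7 14 8 9 2 15 3 1 10 4 11 0 5 12 13 6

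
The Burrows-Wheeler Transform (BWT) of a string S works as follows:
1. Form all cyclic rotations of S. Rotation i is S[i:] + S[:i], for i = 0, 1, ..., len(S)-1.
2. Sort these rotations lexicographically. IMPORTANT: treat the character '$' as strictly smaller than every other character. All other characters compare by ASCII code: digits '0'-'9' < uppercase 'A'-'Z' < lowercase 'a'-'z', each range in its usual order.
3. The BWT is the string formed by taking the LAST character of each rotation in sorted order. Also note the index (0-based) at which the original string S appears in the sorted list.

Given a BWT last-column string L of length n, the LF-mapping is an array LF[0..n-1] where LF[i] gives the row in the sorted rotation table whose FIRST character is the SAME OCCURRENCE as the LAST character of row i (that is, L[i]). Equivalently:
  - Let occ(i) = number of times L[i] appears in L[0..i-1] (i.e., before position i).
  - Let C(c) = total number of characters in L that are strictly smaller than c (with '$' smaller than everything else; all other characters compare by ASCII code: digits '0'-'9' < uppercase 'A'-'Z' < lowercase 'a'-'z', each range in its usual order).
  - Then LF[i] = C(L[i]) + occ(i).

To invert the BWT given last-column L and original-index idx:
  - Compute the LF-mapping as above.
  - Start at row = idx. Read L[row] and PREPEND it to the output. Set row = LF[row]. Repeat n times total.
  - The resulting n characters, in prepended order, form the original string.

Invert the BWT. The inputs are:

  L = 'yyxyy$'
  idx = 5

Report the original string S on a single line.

Answer: yyyxy$

Derivation:
LF mapping: 2 3 1 4 5 0
Walk LF starting at row 5, prepending L[row]:
  step 1: row=5, L[5]='$', prepend. Next row=LF[5]=0
  step 2: row=0, L[0]='y', prepend. Next row=LF[0]=2
  step 3: row=2, L[2]='x', prepend. Next row=LF[2]=1
  step 4: row=1, L[1]='y', prepend. Next row=LF[1]=3
  step 5: row=3, L[3]='y', prepend. Next row=LF[3]=4
  step 6: row=4, L[4]='y', prepend. Next row=LF[4]=5
Reversed output: yyyxy$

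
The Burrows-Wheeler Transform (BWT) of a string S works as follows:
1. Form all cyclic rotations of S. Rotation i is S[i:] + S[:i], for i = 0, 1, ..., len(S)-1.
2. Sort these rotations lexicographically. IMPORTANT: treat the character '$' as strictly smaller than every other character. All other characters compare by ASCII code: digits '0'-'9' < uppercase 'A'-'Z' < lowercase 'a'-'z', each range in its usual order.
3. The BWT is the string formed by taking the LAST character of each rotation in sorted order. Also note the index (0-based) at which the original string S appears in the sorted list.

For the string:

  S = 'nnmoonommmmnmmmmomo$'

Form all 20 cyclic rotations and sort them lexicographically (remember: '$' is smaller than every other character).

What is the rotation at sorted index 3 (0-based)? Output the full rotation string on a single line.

All 20 rotations (rotation i = S[i:]+S[:i]):
  rot[0] = nnmoonommmmnmmmmomo$
  rot[1] = nmoonommmmnmmmmomo$n
  rot[2] = moonommmmnmmmmomo$nn
  rot[3] = oonommmmnmmmmomo$nnm
  rot[4] = onommmmnmmmmomo$nnmo
  rot[5] = nommmmnmmmmomo$nnmoo
  rot[6] = ommmmnmmmmomo$nnmoon
  rot[7] = mmmmnmmmmomo$nnmoono
  rot[8] = mmmnmmmmomo$nnmoonom
  rot[9] = mmnmmmmomo$nnmoonomm
  rot[10] = mnmmmmomo$nnmoonommm
  rot[11] = nmmmmomo$nnmoonommmm
  rot[12] = mmmmomo$nnmoonommmmn
  rot[13] = mmmomo$nnmoonommmmnm
  rot[14] = mmomo$nnmoonommmmnmm
  rot[15] = momo$nnmoonommmmnmmm
  rot[16] = omo$nnmoonommmmnmmmm
  rot[17] = mo$nnmoonommmmnmmmmo
  rot[18] = o$nnmoonommmmnmmmmom
  rot[19] = $nnmoonommmmnmmmmomo
Sorted (with $ < everything):
  sorted[0] = $nnmoonommmmnmmmmomo
  sorted[1] = mmmmnmmmmomo$nnmoono
  sorted[2] = mmmmomo$nnmoonommmmn
  sorted[3] = mmmnmmmmomo$nnmoonom
  sorted[4] = mmmomo$nnmoonommmmnm
  sorted[5] = mmnmmmmomo$nnmoonomm
  sorted[6] = mmomo$nnmoonommmmnmm
  sorted[7] = mnmmmmomo$nnmoonommm
  sorted[8] = mo$nnmoonommmmnmmmmo
  sorted[9] = momo$nnmoonommmmnmmm
  sorted[10] = moonommmmnmmmmomo$nn
  sorted[11] = nmmmmomo$nnmoonommmm
  sorted[12] = nmoonommmmnmmmmomo$n
  sorted[13] = nnmoonommmmnmmmmomo$
  sorted[14] = nommmmnmmmmomo$nnmoo
  sorted[15] = o$nnmoonommmmnmmmmom
  sorted[16] = ommmmnmmmmomo$nnmoon
  sorted[17] = omo$nnmoonommmmnmmmm
  sorted[18] = onommmmnmmmmomo$nnmo
  sorted[19] = oonommmmnmmmmomo$nnm
sorted[3] = mmmnmmmmomo$nnmoonom

Answer: mmmnmmmmomo$nnmoonom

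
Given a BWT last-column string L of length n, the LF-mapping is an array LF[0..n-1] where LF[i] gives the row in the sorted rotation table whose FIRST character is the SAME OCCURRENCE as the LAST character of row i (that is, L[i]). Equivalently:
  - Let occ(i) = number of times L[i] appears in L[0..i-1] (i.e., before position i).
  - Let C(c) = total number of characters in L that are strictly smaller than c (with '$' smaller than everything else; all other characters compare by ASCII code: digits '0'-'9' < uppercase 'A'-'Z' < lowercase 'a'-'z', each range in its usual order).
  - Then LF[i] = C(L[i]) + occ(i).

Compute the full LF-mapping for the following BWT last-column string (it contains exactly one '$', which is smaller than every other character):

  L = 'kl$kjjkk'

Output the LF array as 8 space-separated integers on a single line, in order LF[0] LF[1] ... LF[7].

Char counts: '$':1, 'j':2, 'k':4, 'l':1
C (first-col start): C('$')=0, C('j')=1, C('k')=3, C('l')=7
L[0]='k': occ=0, LF[0]=C('k')+0=3+0=3
L[1]='l': occ=0, LF[1]=C('l')+0=7+0=7
L[2]='$': occ=0, LF[2]=C('$')+0=0+0=0
L[3]='k': occ=1, LF[3]=C('k')+1=3+1=4
L[4]='j': occ=0, LF[4]=C('j')+0=1+0=1
L[5]='j': occ=1, LF[5]=C('j')+1=1+1=2
L[6]='k': occ=2, LF[6]=C('k')+2=3+2=5
L[7]='k': occ=3, LF[7]=C('k')+3=3+3=6

Answer: 3 7 0 4 1 2 5 6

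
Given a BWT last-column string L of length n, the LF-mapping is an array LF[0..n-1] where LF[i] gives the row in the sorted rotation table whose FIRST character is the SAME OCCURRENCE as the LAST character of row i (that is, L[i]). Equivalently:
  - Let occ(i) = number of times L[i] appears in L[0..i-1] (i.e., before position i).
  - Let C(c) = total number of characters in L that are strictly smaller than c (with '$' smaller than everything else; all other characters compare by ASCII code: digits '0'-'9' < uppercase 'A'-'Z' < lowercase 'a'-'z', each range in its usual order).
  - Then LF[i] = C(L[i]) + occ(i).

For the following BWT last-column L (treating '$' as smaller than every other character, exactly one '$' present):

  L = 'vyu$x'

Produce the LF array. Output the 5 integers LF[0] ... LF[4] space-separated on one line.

Answer: 2 4 1 0 3

Derivation:
Char counts: '$':1, 'u':1, 'v':1, 'x':1, 'y':1
C (first-col start): C('$')=0, C('u')=1, C('v')=2, C('x')=3, C('y')=4
L[0]='v': occ=0, LF[0]=C('v')+0=2+0=2
L[1]='y': occ=0, LF[1]=C('y')+0=4+0=4
L[2]='u': occ=0, LF[2]=C('u')+0=1+0=1
L[3]='$': occ=0, LF[3]=C('$')+0=0+0=0
L[4]='x': occ=0, LF[4]=C('x')+0=3+0=3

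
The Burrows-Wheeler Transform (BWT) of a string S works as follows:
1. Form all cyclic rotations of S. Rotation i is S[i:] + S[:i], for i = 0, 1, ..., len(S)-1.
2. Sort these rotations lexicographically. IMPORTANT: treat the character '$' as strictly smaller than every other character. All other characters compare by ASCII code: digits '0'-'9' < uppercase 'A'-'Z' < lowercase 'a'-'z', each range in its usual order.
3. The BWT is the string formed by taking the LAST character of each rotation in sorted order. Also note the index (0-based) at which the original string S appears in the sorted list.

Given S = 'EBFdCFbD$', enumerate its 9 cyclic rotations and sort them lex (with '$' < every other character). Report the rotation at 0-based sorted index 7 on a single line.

All 9 rotations (rotation i = S[i:]+S[:i]):
  rot[0] = EBFdCFbD$
  rot[1] = BFdCFbD$E
  rot[2] = FdCFbD$EB
  rot[3] = dCFbD$EBF
  rot[4] = CFbD$EBFd
  rot[5] = FbD$EBFdC
  rot[6] = bD$EBFdCF
  rot[7] = D$EBFdCFb
  rot[8] = $EBFdCFbD
Sorted (with $ < everything):
  sorted[0] = $EBFdCFbD
  sorted[1] = BFdCFbD$E
  sorted[2] = CFbD$EBFd
  sorted[3] = D$EBFdCFb
  sorted[4] = EBFdCFbD$
  sorted[5] = FbD$EBFdC
  sorted[6] = FdCFbD$EB
  sorted[7] = bD$EBFdCF
  sorted[8] = dCFbD$EBF
sorted[7] = bD$EBFdCF

Answer: bD$EBFdCF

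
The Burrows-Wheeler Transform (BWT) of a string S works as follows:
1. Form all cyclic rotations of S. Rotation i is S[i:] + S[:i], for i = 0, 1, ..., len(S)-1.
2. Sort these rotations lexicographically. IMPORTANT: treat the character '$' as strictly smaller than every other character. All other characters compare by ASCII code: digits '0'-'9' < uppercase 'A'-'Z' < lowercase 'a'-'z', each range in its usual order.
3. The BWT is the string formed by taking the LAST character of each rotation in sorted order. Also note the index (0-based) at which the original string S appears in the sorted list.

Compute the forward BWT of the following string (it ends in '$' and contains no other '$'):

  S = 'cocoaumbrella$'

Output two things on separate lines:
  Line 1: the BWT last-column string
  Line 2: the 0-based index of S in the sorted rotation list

All 14 rotations (rotation i = S[i:]+S[:i]):
  rot[0] = cocoaumbrella$
  rot[1] = ocoaumbrella$c
  rot[2] = coaumbrella$co
  rot[3] = oaumbrella$coc
  rot[4] = aumbrella$coco
  rot[5] = umbrella$cocoa
  rot[6] = mbrella$cocoau
  rot[7] = brella$cocoaum
  rot[8] = rella$cocoaumb
  rot[9] = ella$cocoaumbr
  rot[10] = lla$cocoaumbre
  rot[11] = la$cocoaumbrel
  rot[12] = a$cocoaumbrell
  rot[13] = $cocoaumbrella
Sorted (with $ < everything):
  sorted[0] = $cocoaumbrella  (last char: 'a')
  sorted[1] = a$cocoaumbrell  (last char: 'l')
  sorted[2] = aumbrella$coco  (last char: 'o')
  sorted[3] = brella$cocoaum  (last char: 'm')
  sorted[4] = coaumbrella$co  (last char: 'o')
  sorted[5] = cocoaumbrella$  (last char: '$')
  sorted[6] = ella$cocoaumbr  (last char: 'r')
  sorted[7] = la$cocoaumbrel  (last char: 'l')
  sorted[8] = lla$cocoaumbre  (last char: 'e')
  sorted[9] = mbrella$cocoau  (last char: 'u')
  sorted[10] = oaumbrella$coc  (last char: 'c')
  sorted[11] = ocoaumbrella$c  (last char: 'c')
  sorted[12] = rella$cocoaumb  (last char: 'b')
  sorted[13] = umbrella$cocoa  (last char: 'a')
Last column: alomo$rleuccba
Original string S is at sorted index 5

Answer: alomo$rleuccba
5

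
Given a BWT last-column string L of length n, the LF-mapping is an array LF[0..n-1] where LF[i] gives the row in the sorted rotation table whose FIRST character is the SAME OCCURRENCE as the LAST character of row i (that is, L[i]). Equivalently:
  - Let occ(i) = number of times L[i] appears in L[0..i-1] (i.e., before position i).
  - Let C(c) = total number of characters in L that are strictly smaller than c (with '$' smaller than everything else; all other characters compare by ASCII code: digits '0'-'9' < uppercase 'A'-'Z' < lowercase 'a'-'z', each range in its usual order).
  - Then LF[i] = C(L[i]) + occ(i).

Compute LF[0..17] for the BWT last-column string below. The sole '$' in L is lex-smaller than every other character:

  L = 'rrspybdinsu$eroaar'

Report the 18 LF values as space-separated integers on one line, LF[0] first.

Answer: 10 11 14 9 17 3 4 6 7 15 16 0 5 12 8 1 2 13

Derivation:
Char counts: '$':1, 'a':2, 'b':1, 'd':1, 'e':1, 'i':1, 'n':1, 'o':1, 'p':1, 'r':4, 's':2, 'u':1, 'y':1
C (first-col start): C('$')=0, C('a')=1, C('b')=3, C('d')=4, C('e')=5, C('i')=6, C('n')=7, C('o')=8, C('p')=9, C('r')=10, C('s')=14, C('u')=16, C('y')=17
L[0]='r': occ=0, LF[0]=C('r')+0=10+0=10
L[1]='r': occ=1, LF[1]=C('r')+1=10+1=11
L[2]='s': occ=0, LF[2]=C('s')+0=14+0=14
L[3]='p': occ=0, LF[3]=C('p')+0=9+0=9
L[4]='y': occ=0, LF[4]=C('y')+0=17+0=17
L[5]='b': occ=0, LF[5]=C('b')+0=3+0=3
L[6]='d': occ=0, LF[6]=C('d')+0=4+0=4
L[7]='i': occ=0, LF[7]=C('i')+0=6+0=6
L[8]='n': occ=0, LF[8]=C('n')+0=7+0=7
L[9]='s': occ=1, LF[9]=C('s')+1=14+1=15
L[10]='u': occ=0, LF[10]=C('u')+0=16+0=16
L[11]='$': occ=0, LF[11]=C('$')+0=0+0=0
L[12]='e': occ=0, LF[12]=C('e')+0=5+0=5
L[13]='r': occ=2, LF[13]=C('r')+2=10+2=12
L[14]='o': occ=0, LF[14]=C('o')+0=8+0=8
L[15]='a': occ=0, LF[15]=C('a')+0=1+0=1
L[16]='a': occ=1, LF[16]=C('a')+1=1+1=2
L[17]='r': occ=3, LF[17]=C('r')+3=10+3=13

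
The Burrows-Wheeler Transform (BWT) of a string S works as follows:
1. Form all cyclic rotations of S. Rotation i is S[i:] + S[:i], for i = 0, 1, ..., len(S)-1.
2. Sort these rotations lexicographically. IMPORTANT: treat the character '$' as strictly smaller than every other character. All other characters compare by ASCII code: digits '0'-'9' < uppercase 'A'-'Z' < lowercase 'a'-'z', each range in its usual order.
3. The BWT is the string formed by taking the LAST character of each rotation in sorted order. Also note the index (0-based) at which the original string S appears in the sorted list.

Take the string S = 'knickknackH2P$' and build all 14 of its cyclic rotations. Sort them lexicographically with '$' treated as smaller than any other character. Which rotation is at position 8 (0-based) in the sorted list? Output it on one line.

All 14 rotations (rotation i = S[i:]+S[:i]):
  rot[0] = knickknackH2P$
  rot[1] = nickknackH2P$k
  rot[2] = ickknackH2P$kn
  rot[3] = ckknackH2P$kni
  rot[4] = kknackH2P$knic
  rot[5] = knackH2P$knick
  rot[6] = nackH2P$knickk
  rot[7] = ackH2P$knickkn
  rot[8] = ckH2P$knickkna
  rot[9] = kH2P$knickknac
  rot[10] = H2P$knickknack
  rot[11] = 2P$knickknackH
  rot[12] = P$knickknackH2
  rot[13] = $knickknackH2P
Sorted (with $ < everything):
  sorted[0] = $knickknackH2P
  sorted[1] = 2P$knickknackH
  sorted[2] = H2P$knickknack
  sorted[3] = P$knickknackH2
  sorted[4] = ackH2P$knickkn
  sorted[5] = ckH2P$knickkna
  sorted[6] = ckknackH2P$kni
  sorted[7] = ickknackH2P$kn
  sorted[8] = kH2P$knickknac
  sorted[9] = kknackH2P$knic
  sorted[10] = knackH2P$knick
  sorted[11] = knickknackH2P$
  sorted[12] = nackH2P$knickk
  sorted[13] = nickknackH2P$k
sorted[8] = kH2P$knickknac

Answer: kH2P$knickknac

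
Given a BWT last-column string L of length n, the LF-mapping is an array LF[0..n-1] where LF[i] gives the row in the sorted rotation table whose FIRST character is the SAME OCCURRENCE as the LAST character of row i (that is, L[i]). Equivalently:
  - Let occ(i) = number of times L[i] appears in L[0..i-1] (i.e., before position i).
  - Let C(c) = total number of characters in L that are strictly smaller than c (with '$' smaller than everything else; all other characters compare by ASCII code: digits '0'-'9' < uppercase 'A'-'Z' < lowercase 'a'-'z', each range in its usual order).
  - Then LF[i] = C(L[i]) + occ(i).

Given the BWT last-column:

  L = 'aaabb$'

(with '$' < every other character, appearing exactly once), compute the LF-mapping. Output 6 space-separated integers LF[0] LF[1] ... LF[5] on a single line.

Answer: 1 2 3 4 5 0

Derivation:
Char counts: '$':1, 'a':3, 'b':2
C (first-col start): C('$')=0, C('a')=1, C('b')=4
L[0]='a': occ=0, LF[0]=C('a')+0=1+0=1
L[1]='a': occ=1, LF[1]=C('a')+1=1+1=2
L[2]='a': occ=2, LF[2]=C('a')+2=1+2=3
L[3]='b': occ=0, LF[3]=C('b')+0=4+0=4
L[4]='b': occ=1, LF[4]=C('b')+1=4+1=5
L[5]='$': occ=0, LF[5]=C('$')+0=0+0=0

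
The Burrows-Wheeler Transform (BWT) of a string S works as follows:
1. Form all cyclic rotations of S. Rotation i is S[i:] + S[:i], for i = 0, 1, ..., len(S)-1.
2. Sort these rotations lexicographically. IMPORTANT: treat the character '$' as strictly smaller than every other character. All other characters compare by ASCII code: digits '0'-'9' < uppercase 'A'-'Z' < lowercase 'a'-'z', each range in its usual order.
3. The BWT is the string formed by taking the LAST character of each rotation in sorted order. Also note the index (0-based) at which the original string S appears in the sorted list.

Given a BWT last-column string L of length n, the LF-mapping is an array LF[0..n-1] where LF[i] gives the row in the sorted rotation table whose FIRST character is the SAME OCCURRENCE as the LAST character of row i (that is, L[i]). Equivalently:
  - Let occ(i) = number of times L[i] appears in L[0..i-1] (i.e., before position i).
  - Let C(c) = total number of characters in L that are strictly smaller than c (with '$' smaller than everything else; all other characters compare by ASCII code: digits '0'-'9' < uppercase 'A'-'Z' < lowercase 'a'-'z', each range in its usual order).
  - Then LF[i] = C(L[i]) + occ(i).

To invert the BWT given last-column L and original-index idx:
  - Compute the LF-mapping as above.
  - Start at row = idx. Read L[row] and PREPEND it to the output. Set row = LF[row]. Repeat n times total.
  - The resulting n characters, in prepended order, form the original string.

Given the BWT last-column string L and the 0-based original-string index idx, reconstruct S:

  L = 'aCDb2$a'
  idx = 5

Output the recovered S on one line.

Answer: abDC2a$

Derivation:
LF mapping: 4 2 3 6 1 0 5
Walk LF starting at row 5, prepending L[row]:
  step 1: row=5, L[5]='$', prepend. Next row=LF[5]=0
  step 2: row=0, L[0]='a', prepend. Next row=LF[0]=4
  step 3: row=4, L[4]='2', prepend. Next row=LF[4]=1
  step 4: row=1, L[1]='C', prepend. Next row=LF[1]=2
  step 5: row=2, L[2]='D', prepend. Next row=LF[2]=3
  step 6: row=3, L[3]='b', prepend. Next row=LF[3]=6
  step 7: row=6, L[6]='a', prepend. Next row=LF[6]=5
Reversed output: abDC2a$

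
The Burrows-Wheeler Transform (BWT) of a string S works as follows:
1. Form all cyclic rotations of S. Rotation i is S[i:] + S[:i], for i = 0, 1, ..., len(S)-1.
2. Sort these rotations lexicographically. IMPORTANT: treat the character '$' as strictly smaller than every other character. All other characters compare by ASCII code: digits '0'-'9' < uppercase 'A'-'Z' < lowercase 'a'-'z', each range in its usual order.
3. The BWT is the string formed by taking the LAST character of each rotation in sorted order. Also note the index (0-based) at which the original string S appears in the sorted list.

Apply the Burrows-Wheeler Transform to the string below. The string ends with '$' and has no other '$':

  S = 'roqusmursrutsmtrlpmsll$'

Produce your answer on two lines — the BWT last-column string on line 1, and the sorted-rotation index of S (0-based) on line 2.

Answer: llsrpssrlot$usmturmumqr
11

Derivation:
All 23 rotations (rotation i = S[i:]+S[:i]):
  rot[0] = roqusmursrutsmtrlpmsll$
  rot[1] = oqusmursrutsmtrlpmsll$r
  rot[2] = qusmursrutsmtrlpmsll$ro
  rot[3] = usmursrutsmtrlpmsll$roq
  rot[4] = smursrutsmtrlpmsll$roqu
  rot[5] = mursrutsmtrlpmsll$roqus
  rot[6] = ursrutsmtrlpmsll$roqusm
  rot[7] = rsrutsmtrlpmsll$roqusmu
  rot[8] = srutsmtrlpmsll$roqusmur
  rot[9] = rutsmtrlpmsll$roqusmurs
  rot[10] = utsmtrlpmsll$roqusmursr
  rot[11] = tsmtrlpmsll$roqusmursru
  rot[12] = smtrlpmsll$roqusmursrut
  rot[13] = mtrlpmsll$roqusmursruts
  rot[14] = trlpmsll$roqusmursrutsm
  rot[15] = rlpmsll$roqusmursrutsmt
  rot[16] = lpmsll$roqusmursrutsmtr
  rot[17] = pmsll$roqusmursrutsmtrl
  rot[18] = msll$roqusmursrutsmtrlp
  rot[19] = sll$roqusmursrutsmtrlpm
  rot[20] = ll$roqusmursrutsmtrlpms
  rot[21] = l$roqusmursrutsmtrlpmsl
  rot[22] = $roqusmursrutsmtrlpmsll
Sorted (with $ < everything):
  sorted[0] = $roqusmursrutsmtrlpmsll  (last char: 'l')
  sorted[1] = l$roqusmursrutsmtrlpmsl  (last char: 'l')
  sorted[2] = ll$roqusmursrutsmtrlpms  (last char: 's')
  sorted[3] = lpmsll$roqusmursrutsmtr  (last char: 'r')
  sorted[4] = msll$roqusmursrutsmtrlp  (last char: 'p')
  sorted[5] = mtrlpmsll$roqusmursruts  (last char: 's')
  sorted[6] = mursrutsmtrlpmsll$roqus  (last char: 's')
  sorted[7] = oqusmursrutsmtrlpmsll$r  (last char: 'r')
  sorted[8] = pmsll$roqusmursrutsmtrl  (last char: 'l')
  sorted[9] = qusmursrutsmtrlpmsll$ro  (last char: 'o')
  sorted[10] = rlpmsll$roqusmursrutsmt  (last char: 't')
  sorted[11] = roqusmursrutsmtrlpmsll$  (last char: '$')
  sorted[12] = rsrutsmtrlpmsll$roqusmu  (last char: 'u')
  sorted[13] = rutsmtrlpmsll$roqusmurs  (last char: 's')
  sorted[14] = sll$roqusmursrutsmtrlpm  (last char: 'm')
  sorted[15] = smtrlpmsll$roqusmursrut  (last char: 't')
  sorted[16] = smursrutsmtrlpmsll$roqu  (last char: 'u')
  sorted[17] = srutsmtrlpmsll$roqusmur  (last char: 'r')
  sorted[18] = trlpmsll$roqusmursrutsm  (last char: 'm')
  sorted[19] = tsmtrlpmsll$roqusmursru  (last char: 'u')
  sorted[20] = ursrutsmtrlpmsll$roqusm  (last char: 'm')
  sorted[21] = usmursrutsmtrlpmsll$roq  (last char: 'q')
  sorted[22] = utsmtrlpmsll$roqusmursr  (last char: 'r')
Last column: llsrpssrlot$usmturmumqr
Original string S is at sorted index 11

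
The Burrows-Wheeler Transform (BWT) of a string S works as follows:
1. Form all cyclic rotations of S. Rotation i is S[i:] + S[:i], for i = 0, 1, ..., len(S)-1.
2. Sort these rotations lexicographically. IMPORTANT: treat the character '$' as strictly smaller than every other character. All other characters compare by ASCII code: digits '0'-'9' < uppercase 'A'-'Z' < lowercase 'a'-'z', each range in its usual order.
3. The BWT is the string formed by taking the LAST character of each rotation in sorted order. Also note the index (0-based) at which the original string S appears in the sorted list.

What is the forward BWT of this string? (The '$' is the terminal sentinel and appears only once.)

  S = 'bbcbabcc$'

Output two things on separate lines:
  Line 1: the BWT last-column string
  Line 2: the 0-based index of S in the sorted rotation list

Answer: cbc$bacbb
3

Derivation:
All 9 rotations (rotation i = S[i:]+S[:i]):
  rot[0] = bbcbabcc$
  rot[1] = bcbabcc$b
  rot[2] = cbabcc$bb
  rot[3] = babcc$bbc
  rot[4] = abcc$bbcb
  rot[5] = bcc$bbcba
  rot[6] = cc$bbcbab
  rot[7] = c$bbcbabc
  rot[8] = $bbcbabcc
Sorted (with $ < everything):
  sorted[0] = $bbcbabcc  (last char: 'c')
  sorted[1] = abcc$bbcb  (last char: 'b')
  sorted[2] = babcc$bbc  (last char: 'c')
  sorted[3] = bbcbabcc$  (last char: '$')
  sorted[4] = bcbabcc$b  (last char: 'b')
  sorted[5] = bcc$bbcba  (last char: 'a')
  sorted[6] = c$bbcbabc  (last char: 'c')
  sorted[7] = cbabcc$bb  (last char: 'b')
  sorted[8] = cc$bbcbab  (last char: 'b')
Last column: cbc$bacbb
Original string S is at sorted index 3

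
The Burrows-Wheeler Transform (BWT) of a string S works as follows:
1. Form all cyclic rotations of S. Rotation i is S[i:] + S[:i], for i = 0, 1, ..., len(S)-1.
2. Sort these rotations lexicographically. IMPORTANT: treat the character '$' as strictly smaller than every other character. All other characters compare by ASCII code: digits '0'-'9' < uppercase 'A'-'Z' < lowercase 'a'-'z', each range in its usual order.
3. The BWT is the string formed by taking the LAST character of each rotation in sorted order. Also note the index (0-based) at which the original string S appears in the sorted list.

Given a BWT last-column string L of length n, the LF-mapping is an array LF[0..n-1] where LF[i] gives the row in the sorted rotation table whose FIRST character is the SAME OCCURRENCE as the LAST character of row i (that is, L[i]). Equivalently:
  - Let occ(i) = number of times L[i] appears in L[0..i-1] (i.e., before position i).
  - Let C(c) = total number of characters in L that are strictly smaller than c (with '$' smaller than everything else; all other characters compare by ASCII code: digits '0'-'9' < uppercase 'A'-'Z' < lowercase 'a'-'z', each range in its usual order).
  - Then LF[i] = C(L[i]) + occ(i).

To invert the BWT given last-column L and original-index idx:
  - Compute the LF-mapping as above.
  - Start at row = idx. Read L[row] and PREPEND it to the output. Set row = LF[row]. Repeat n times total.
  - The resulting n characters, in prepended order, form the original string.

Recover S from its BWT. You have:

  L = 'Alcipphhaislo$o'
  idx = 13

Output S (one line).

Answer: philosophicalA$

Derivation:
LF mapping: 1 8 3 6 12 13 4 5 2 7 14 9 10 0 11
Walk LF starting at row 13, prepending L[row]:
  step 1: row=13, L[13]='$', prepend. Next row=LF[13]=0
  step 2: row=0, L[0]='A', prepend. Next row=LF[0]=1
  step 3: row=1, L[1]='l', prepend. Next row=LF[1]=8
  step 4: row=8, L[8]='a', prepend. Next row=LF[8]=2
  step 5: row=2, L[2]='c', prepend. Next row=LF[2]=3
  step 6: row=3, L[3]='i', prepend. Next row=LF[3]=6
  step 7: row=6, L[6]='h', prepend. Next row=LF[6]=4
  step 8: row=4, L[4]='p', prepend. Next row=LF[4]=12
  step 9: row=12, L[12]='o', prepend. Next row=LF[12]=10
  step 10: row=10, L[10]='s', prepend. Next row=LF[10]=14
  step 11: row=14, L[14]='o', prepend. Next row=LF[14]=11
  step 12: row=11, L[11]='l', prepend. Next row=LF[11]=9
  step 13: row=9, L[9]='i', prepend. Next row=LF[9]=7
  step 14: row=7, L[7]='h', prepend. Next row=LF[7]=5
  step 15: row=5, L[5]='p', prepend. Next row=LF[5]=13
Reversed output: philosophicalA$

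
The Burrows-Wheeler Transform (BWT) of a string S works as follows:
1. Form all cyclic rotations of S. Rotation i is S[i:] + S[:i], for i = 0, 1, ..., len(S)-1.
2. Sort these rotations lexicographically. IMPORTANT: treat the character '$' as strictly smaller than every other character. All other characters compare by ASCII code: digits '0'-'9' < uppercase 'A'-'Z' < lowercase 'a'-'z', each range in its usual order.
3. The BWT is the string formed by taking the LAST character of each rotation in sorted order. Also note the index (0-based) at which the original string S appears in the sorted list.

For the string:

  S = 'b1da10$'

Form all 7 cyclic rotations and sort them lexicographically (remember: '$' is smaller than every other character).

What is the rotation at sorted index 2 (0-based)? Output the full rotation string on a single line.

Answer: 10$b1da

Derivation:
All 7 rotations (rotation i = S[i:]+S[:i]):
  rot[0] = b1da10$
  rot[1] = 1da10$b
  rot[2] = da10$b1
  rot[3] = a10$b1d
  rot[4] = 10$b1da
  rot[5] = 0$b1da1
  rot[6] = $b1da10
Sorted (with $ < everything):
  sorted[0] = $b1da10
  sorted[1] = 0$b1da1
  sorted[2] = 10$b1da
  sorted[3] = 1da10$b
  sorted[4] = a10$b1d
  sorted[5] = b1da10$
  sorted[6] = da10$b1
sorted[2] = 10$b1da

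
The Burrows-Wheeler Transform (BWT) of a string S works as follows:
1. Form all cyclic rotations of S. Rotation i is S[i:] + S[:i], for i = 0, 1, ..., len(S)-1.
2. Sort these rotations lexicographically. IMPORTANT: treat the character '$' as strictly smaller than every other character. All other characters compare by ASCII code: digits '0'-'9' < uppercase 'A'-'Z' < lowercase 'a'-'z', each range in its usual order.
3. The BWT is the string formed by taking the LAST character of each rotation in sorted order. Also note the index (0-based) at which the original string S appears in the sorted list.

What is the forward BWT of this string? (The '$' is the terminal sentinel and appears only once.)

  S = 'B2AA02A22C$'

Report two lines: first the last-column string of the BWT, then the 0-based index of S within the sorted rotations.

Answer: CAA0B2A22$2
9

Derivation:
All 11 rotations (rotation i = S[i:]+S[:i]):
  rot[0] = B2AA02A22C$
  rot[1] = 2AA02A22C$B
  rot[2] = AA02A22C$B2
  rot[3] = A02A22C$B2A
  rot[4] = 02A22C$B2AA
  rot[5] = 2A22C$B2AA0
  rot[6] = A22C$B2AA02
  rot[7] = 22C$B2AA02A
  rot[8] = 2C$B2AA02A2
  rot[9] = C$B2AA02A22
  rot[10] = $B2AA02A22C
Sorted (with $ < everything):
  sorted[0] = $B2AA02A22C  (last char: 'C')
  sorted[1] = 02A22C$B2AA  (last char: 'A')
  sorted[2] = 22C$B2AA02A  (last char: 'A')
  sorted[3] = 2A22C$B2AA0  (last char: '0')
  sorted[4] = 2AA02A22C$B  (last char: 'B')
  sorted[5] = 2C$B2AA02A2  (last char: '2')
  sorted[6] = A02A22C$B2A  (last char: 'A')
  sorted[7] = A22C$B2AA02  (last char: '2')
  sorted[8] = AA02A22C$B2  (last char: '2')
  sorted[9] = B2AA02A22C$  (last char: '$')
  sorted[10] = C$B2AA02A22  (last char: '2')
Last column: CAA0B2A22$2
Original string S is at sorted index 9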